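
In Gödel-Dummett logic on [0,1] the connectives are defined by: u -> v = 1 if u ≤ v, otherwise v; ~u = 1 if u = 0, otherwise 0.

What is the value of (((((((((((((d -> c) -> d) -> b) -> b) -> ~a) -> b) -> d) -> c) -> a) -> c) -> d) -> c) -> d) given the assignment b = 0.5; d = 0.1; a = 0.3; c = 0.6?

(d -> c): 0.1 ≤ 0.6, so result = 1
((d -> c) -> d): 1 > 0.1, so result = 0.1
(((d -> c) -> d) -> b): 0.1 ≤ 0.5, so result = 1
((((d -> c) -> d) -> b) -> b): 1 > 0.5, so result = 0.5
~a: Gödel ¬ of 0.3 = 0 (operand ≠ 0)
(((((d -> c) -> d) -> b) -> b) -> ~a): 0.5 > 0, so result = 0
((((((d -> c) -> d) -> b) -> b) -> ~a) -> b): 0 ≤ 0.5, so result = 1
(((((((d -> c) -> d) -> b) -> b) -> ~a) -> b) -> d): 1 > 0.1, so result = 0.1
((((((((d -> c) -> d) -> b) -> b) -> ~a) -> b) -> d) -> c): 0.1 ≤ 0.6, so result = 1
(((((((((d -> c) -> d) -> b) -> b) -> ~a) -> b) -> d) -> c) -> a): 1 > 0.3, so result = 0.3
((((((((((d -> c) -> d) -> b) -> b) -> ~a) -> b) -> d) -> c) -> a) -> c): 0.3 ≤ 0.6, so result = 1
(((((((((((d -> c) -> d) -> b) -> b) -> ~a) -> b) -> d) -> c) -> a) -> c) -> d): 1 > 0.1, so result = 0.1
((((((((((((d -> c) -> d) -> b) -> b) -> ~a) -> b) -> d) -> c) -> a) -> c) -> d) -> c): 0.1 ≤ 0.6, so result = 1
(((((((((((((d -> c) -> d) -> b) -> b) -> ~a) -> b) -> d) -> c) -> a) -> c) -> d) -> c) -> d): 1 > 0.1, so result = 0.1

0.10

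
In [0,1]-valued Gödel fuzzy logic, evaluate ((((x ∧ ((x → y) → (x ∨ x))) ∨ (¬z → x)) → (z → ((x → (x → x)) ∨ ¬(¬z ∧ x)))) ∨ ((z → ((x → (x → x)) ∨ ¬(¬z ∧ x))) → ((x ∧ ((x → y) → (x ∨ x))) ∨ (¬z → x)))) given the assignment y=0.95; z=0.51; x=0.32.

1.00

(x → y): 0.32 ≤ 0.95, so result = 1
(x ∨ x) = max(0.32, 0.32) = 0.32
((x → y) → (x ∨ x)): 1 > 0.32, so result = 0.32
(x ∧ ((x → y) → (x ∨ x))) = min(0.32, 0.32) = 0.32
¬z: Gödel ¬ of 0.51 = 0 (operand ≠ 0)
(¬z → x): 0 ≤ 0.32, so result = 1
((x ∧ ((x → y) → (x ∨ x))) ∨ (¬z → x)) = max(0.32, 1) = 1
(x → x): 0.32 ≤ 0.32, so result = 1
(x → (x → x)): 0.32 ≤ 1, so result = 1
¬z: Gödel ¬ of 0.51 = 0 (operand ≠ 0)
(¬z ∧ x) = min(0, 0.32) = 0
¬(¬z ∧ x): Gödel ¬ of 0 = 1 (operand is 0)
((x → (x → x)) ∨ ¬(¬z ∧ x)) = max(1, 1) = 1
(z → ((x → (x → x)) ∨ ¬(¬z ∧ x))): 0.51 ≤ 1, so result = 1
(((x ∧ ((x → y) → (x ∨ x))) ∨ (¬z → x)) → (z → ((x → (x → x)) ∨ ¬(¬z ∧ x)))): 1 ≤ 1, so result = 1
(x → x): 0.32 ≤ 0.32, so result = 1
(x → (x → x)): 0.32 ≤ 1, so result = 1
¬z: Gödel ¬ of 0.51 = 0 (operand ≠ 0)
(¬z ∧ x) = min(0, 0.32) = 0
¬(¬z ∧ x): Gödel ¬ of 0 = 1 (operand is 0)
((x → (x → x)) ∨ ¬(¬z ∧ x)) = max(1, 1) = 1
(z → ((x → (x → x)) ∨ ¬(¬z ∧ x))): 0.51 ≤ 1, so result = 1
(x → y): 0.32 ≤ 0.95, so result = 1
(x ∨ x) = max(0.32, 0.32) = 0.32
((x → y) → (x ∨ x)): 1 > 0.32, so result = 0.32
(x ∧ ((x → y) → (x ∨ x))) = min(0.32, 0.32) = 0.32
¬z: Gödel ¬ of 0.51 = 0 (operand ≠ 0)
(¬z → x): 0 ≤ 0.32, so result = 1
((x ∧ ((x → y) → (x ∨ x))) ∨ (¬z → x)) = max(0.32, 1) = 1
((z → ((x → (x → x)) ∨ ¬(¬z ∧ x))) → ((x ∧ ((x → y) → (x ∨ x))) ∨ (¬z → x))): 1 ≤ 1, so result = 1
((((x ∧ ((x → y) → (x ∨ x))) ∨ (¬z → x)) → (z → ((x → (x → x)) ∨ ¬(¬z ∧ x)))) ∨ ((z → ((x → (x → x)) ∨ ¬(¬z ∧ x))) → ((x ∧ ((x → y) → (x ∨ x))) ∨ (¬z → x)))) = max(1, 1) = 1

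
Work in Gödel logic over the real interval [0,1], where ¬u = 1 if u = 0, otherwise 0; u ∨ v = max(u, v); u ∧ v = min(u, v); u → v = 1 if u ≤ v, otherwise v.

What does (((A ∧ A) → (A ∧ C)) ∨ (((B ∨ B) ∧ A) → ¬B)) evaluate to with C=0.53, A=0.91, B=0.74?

0.53

(A ∧ A) = min(0.91, 0.91) = 0.91
(A ∧ C) = min(0.91, 0.53) = 0.53
((A ∧ A) → (A ∧ C)): 0.91 > 0.53, so result = 0.53
(B ∨ B) = max(0.74, 0.74) = 0.74
((B ∨ B) ∧ A) = min(0.74, 0.91) = 0.74
¬B: Gödel ¬ of 0.74 = 0 (operand ≠ 0)
(((B ∨ B) ∧ A) → ¬B): 0.74 > 0, so result = 0
(((A ∧ A) → (A ∧ C)) ∨ (((B ∨ B) ∧ A) → ¬B)) = max(0.53, 0) = 0.53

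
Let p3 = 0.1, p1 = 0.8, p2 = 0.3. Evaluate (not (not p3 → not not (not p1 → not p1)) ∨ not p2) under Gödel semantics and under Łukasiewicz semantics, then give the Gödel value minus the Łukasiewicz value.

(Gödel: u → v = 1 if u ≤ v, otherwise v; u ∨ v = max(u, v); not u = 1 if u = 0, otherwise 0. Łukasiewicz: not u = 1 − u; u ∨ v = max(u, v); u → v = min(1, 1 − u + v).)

-0.70

Gödel evaluation:
  not p3: Gödel ¬ of 0.1 = 0 (operand ≠ 0)
  not p1: Gödel ¬ of 0.8 = 0 (operand ≠ 0)
  not p1: Gödel ¬ of 0.8 = 0 (operand ≠ 0)
  (not p1 → not p1): 0 ≤ 0, so result = 1
  not (not p1 → not p1): Gödel ¬ of 1 = 0 (operand ≠ 0)
  not not (not p1 → not p1): Gödel ¬ of 0 = 1 (operand is 0)
  (not p3 → not not (not p1 → not p1)): 0 ≤ 1, so result = 1
  not (not p3 → not not (not p1 → not p1)): Gödel ¬ of 1 = 0 (operand ≠ 0)
  not p2: Gödel ¬ of 0.3 = 0 (operand ≠ 0)
  (not (not p3 → not not (not p1 → not p1)) ∨ not p2) = max(0, 0) = 0
  Gödel value = 0
Łukasiewicz evaluation:
  not p3: Łukasiewicz ¬ gives 1 − 0.1 = 0.9
  not p1: Łukasiewicz ¬ gives 1 − 0.8 = 0.2
  not p1: Łukasiewicz ¬ gives 1 − 0.8 = 0.2
  (not p1 → not p1): min(1, 1 − 0.2 + 0.2) = 1
  not (not p1 → not p1): Łukasiewicz ¬ gives 1 − 1 = 0
  not not (not p1 → not p1): Łukasiewicz ¬ gives 1 − 0 = 1
  (not p3 → not not (not p1 → not p1)): min(1, 1 − 0.9 + 1) = 1
  not (not p3 → not not (not p1 → not p1)): Łukasiewicz ¬ gives 1 − 1 = 0
  not p2: Łukasiewicz ¬ gives 1 − 0.3 = 0.7
  (not (not p3 → not not (not p1 → not p1)) ∨ not p2) = max(0, 0.7) = 0.7
  Łukasiewicz value = 0.7
Difference: 0 − 0.7 = -0.70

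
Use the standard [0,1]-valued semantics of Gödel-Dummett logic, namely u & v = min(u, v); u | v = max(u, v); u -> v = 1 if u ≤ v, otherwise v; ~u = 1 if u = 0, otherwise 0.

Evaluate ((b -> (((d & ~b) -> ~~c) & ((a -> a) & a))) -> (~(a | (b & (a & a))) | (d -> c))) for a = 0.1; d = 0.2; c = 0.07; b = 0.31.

~b: Gödel ¬ of 0.31 = 0 (operand ≠ 0)
(d & ~b) = min(0.2, 0) = 0
~c: Gödel ¬ of 0.07 = 0 (operand ≠ 0)
~~c: Gödel ¬ of 0 = 1 (operand is 0)
((d & ~b) -> ~~c): 0 ≤ 1, so result = 1
(a -> a): 0.1 ≤ 0.1, so result = 1
((a -> a) & a) = min(1, 0.1) = 0.1
(((d & ~b) -> ~~c) & ((a -> a) & a)) = min(1, 0.1) = 0.1
(b -> (((d & ~b) -> ~~c) & ((a -> a) & a))): 0.31 > 0.1, so result = 0.1
(a & a) = min(0.1, 0.1) = 0.1
(b & (a & a)) = min(0.31, 0.1) = 0.1
(a | (b & (a & a))) = max(0.1, 0.1) = 0.1
~(a | (b & (a & a))): Gödel ¬ of 0.1 = 0 (operand ≠ 0)
(d -> c): 0.2 > 0.07, so result = 0.07
(~(a | (b & (a & a))) | (d -> c)) = max(0, 0.07) = 0.07
((b -> (((d & ~b) -> ~~c) & ((a -> a) & a))) -> (~(a | (b & (a & a))) | (d -> c))): 0.1 > 0.07, so result = 0.07

0.07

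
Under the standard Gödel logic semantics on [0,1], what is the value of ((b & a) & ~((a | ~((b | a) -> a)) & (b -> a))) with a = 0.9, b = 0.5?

0.00

(b & a) = min(0.5, 0.9) = 0.5
(b | a) = max(0.5, 0.9) = 0.9
((b | a) -> a): 0.9 ≤ 0.9, so result = 1
~((b | a) -> a): Gödel ¬ of 1 = 0 (operand ≠ 0)
(a | ~((b | a) -> a)) = max(0.9, 0) = 0.9
(b -> a): 0.5 ≤ 0.9, so result = 1
((a | ~((b | a) -> a)) & (b -> a)) = min(0.9, 1) = 0.9
~((a | ~((b | a) -> a)) & (b -> a)): Gödel ¬ of 0.9 = 0 (operand ≠ 0)
((b & a) & ~((a | ~((b | a) -> a)) & (b -> a))) = min(0.5, 0) = 0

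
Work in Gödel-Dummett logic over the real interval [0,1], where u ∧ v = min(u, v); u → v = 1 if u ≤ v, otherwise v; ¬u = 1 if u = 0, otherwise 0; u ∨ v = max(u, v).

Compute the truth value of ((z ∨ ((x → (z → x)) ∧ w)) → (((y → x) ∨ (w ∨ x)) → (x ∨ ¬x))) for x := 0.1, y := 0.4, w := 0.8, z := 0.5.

(z → x): 0.5 > 0.1, so result = 0.1
(x → (z → x)): 0.1 ≤ 0.1, so result = 1
((x → (z → x)) ∧ w) = min(1, 0.8) = 0.8
(z ∨ ((x → (z → x)) ∧ w)) = max(0.5, 0.8) = 0.8
(y → x): 0.4 > 0.1, so result = 0.1
(w ∨ x) = max(0.8, 0.1) = 0.8
((y → x) ∨ (w ∨ x)) = max(0.1, 0.8) = 0.8
¬x: Gödel ¬ of 0.1 = 0 (operand ≠ 0)
(x ∨ ¬x) = max(0.1, 0) = 0.1
(((y → x) ∨ (w ∨ x)) → (x ∨ ¬x)): 0.8 > 0.1, so result = 0.1
((z ∨ ((x → (z → x)) ∧ w)) → (((y → x) ∨ (w ∨ x)) → (x ∨ ¬x))): 0.8 > 0.1, so result = 0.1

0.10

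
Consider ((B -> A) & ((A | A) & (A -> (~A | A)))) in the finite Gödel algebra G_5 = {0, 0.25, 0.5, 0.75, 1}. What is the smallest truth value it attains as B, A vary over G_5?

The minimum is attained at B = 0, A = 0:
  (B -> A): 0 ≤ 0, so result = 1
  (A | A) = max(0, 0) = 0
  ~A: Gödel ¬ of 0 = 1 (operand is 0)
  (~A | A) = max(1, 0) = 1
  (A -> (~A | A)): 0 ≤ 1, so result = 1
  ((A | A) & (A -> (~A | A))) = min(0, 1) = 0
  ((B -> A) & ((A | A) & (A -> (~A | A)))) = min(1, 0) = 0
Checking all 25 assignments confirms none give a value below 0.00.

0.00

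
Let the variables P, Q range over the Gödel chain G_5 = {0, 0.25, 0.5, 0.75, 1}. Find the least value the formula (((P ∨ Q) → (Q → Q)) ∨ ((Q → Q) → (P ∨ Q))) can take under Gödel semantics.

Every assignment gives 1. For instance at P = 0, Q = 0:
  (P ∨ Q) = max(0, 0) = 0
  (Q → Q): 0 ≤ 0, so result = 1
  ((P ∨ Q) → (Q → Q)): 0 ≤ 1, so result = 1
  (Q → Q): 0 ≤ 0, so result = 1
  (P ∨ Q) = max(0, 0) = 0
  ((Q → Q) → (P ∨ Q)): 1 > 0, so result = 0
  (((P ∨ Q) → (Q → Q)) ∨ ((Q → Q) → (P ∨ Q))) = max(1, 0) = 1
All 25 assignments give value 1 — the formula is a G_5-tautology.

1.00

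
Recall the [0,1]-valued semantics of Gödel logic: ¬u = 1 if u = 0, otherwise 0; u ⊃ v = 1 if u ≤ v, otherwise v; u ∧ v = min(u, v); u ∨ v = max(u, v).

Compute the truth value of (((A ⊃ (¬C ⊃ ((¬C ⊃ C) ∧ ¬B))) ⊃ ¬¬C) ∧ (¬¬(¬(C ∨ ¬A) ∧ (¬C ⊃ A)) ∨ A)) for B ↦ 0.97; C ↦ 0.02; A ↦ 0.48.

¬C: Gödel ¬ of 0.02 = 0 (operand ≠ 0)
¬C: Gödel ¬ of 0.02 = 0 (operand ≠ 0)
(¬C ⊃ C): 0 ≤ 0.02, so result = 1
¬B: Gödel ¬ of 0.97 = 0 (operand ≠ 0)
((¬C ⊃ C) ∧ ¬B) = min(1, 0) = 0
(¬C ⊃ ((¬C ⊃ C) ∧ ¬B)): 0 ≤ 0, so result = 1
(A ⊃ (¬C ⊃ ((¬C ⊃ C) ∧ ¬B))): 0.48 ≤ 1, so result = 1
¬C: Gödel ¬ of 0.02 = 0 (operand ≠ 0)
¬¬C: Gödel ¬ of 0 = 1 (operand is 0)
((A ⊃ (¬C ⊃ ((¬C ⊃ C) ∧ ¬B))) ⊃ ¬¬C): 1 ≤ 1, so result = 1
¬A: Gödel ¬ of 0.48 = 0 (operand ≠ 0)
(C ∨ ¬A) = max(0.02, 0) = 0.02
¬(C ∨ ¬A): Gödel ¬ of 0.02 = 0 (operand ≠ 0)
¬C: Gödel ¬ of 0.02 = 0 (operand ≠ 0)
(¬C ⊃ A): 0 ≤ 0.48, so result = 1
(¬(C ∨ ¬A) ∧ (¬C ⊃ A)) = min(0, 1) = 0
¬(¬(C ∨ ¬A) ∧ (¬C ⊃ A)): Gödel ¬ of 0 = 1 (operand is 0)
¬¬(¬(C ∨ ¬A) ∧ (¬C ⊃ A)): Gödel ¬ of 1 = 0 (operand ≠ 0)
(¬¬(¬(C ∨ ¬A) ∧ (¬C ⊃ A)) ∨ A) = max(0, 0.48) = 0.48
(((A ⊃ (¬C ⊃ ((¬C ⊃ C) ∧ ¬B))) ⊃ ¬¬C) ∧ (¬¬(¬(C ∨ ¬A) ∧ (¬C ⊃ A)) ∨ A)) = min(1, 0.48) = 0.48

0.48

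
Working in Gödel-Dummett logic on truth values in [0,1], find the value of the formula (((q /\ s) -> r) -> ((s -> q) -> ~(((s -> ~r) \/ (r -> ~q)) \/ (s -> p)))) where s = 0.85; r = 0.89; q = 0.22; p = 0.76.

0.00

(q /\ s) = min(0.22, 0.85) = 0.22
((q /\ s) -> r): 0.22 ≤ 0.89, so result = 1
(s -> q): 0.85 > 0.22, so result = 0.22
~r: Gödel ¬ of 0.89 = 0 (operand ≠ 0)
(s -> ~r): 0.85 > 0, so result = 0
~q: Gödel ¬ of 0.22 = 0 (operand ≠ 0)
(r -> ~q): 0.89 > 0, so result = 0
((s -> ~r) \/ (r -> ~q)) = max(0, 0) = 0
(s -> p): 0.85 > 0.76, so result = 0.76
(((s -> ~r) \/ (r -> ~q)) \/ (s -> p)) = max(0, 0.76) = 0.76
~(((s -> ~r) \/ (r -> ~q)) \/ (s -> p)): Gödel ¬ of 0.76 = 0 (operand ≠ 0)
((s -> q) -> ~(((s -> ~r) \/ (r -> ~q)) \/ (s -> p))): 0.22 > 0, so result = 0
(((q /\ s) -> r) -> ((s -> q) -> ~(((s -> ~r) \/ (r -> ~q)) \/ (s -> p)))): 1 > 0, so result = 0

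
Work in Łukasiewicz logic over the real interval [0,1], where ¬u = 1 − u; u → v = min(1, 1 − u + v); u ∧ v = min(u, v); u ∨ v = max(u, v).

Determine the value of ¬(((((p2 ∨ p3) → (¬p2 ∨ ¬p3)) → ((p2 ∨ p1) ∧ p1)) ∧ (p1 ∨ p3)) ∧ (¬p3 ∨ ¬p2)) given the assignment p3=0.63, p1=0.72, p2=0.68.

(p2 ∨ p3) = max(0.68, 0.63) = 0.68
¬p2: Łukasiewicz ¬ gives 1 − 0.68 = 0.32
¬p3: Łukasiewicz ¬ gives 1 − 0.63 = 0.37
(¬p2 ∨ ¬p3) = max(0.32, 0.37) = 0.37
((p2 ∨ p3) → (¬p2 ∨ ¬p3)): min(1, 1 − 0.68 + 0.37) = 0.69
(p2 ∨ p1) = max(0.68, 0.72) = 0.72
((p2 ∨ p1) ∧ p1) = min(0.72, 0.72) = 0.72
(((p2 ∨ p3) → (¬p2 ∨ ¬p3)) → ((p2 ∨ p1) ∧ p1)): min(1, 1 − 0.69 + 0.72) = 1
(p1 ∨ p3) = max(0.72, 0.63) = 0.72
((((p2 ∨ p3) → (¬p2 ∨ ¬p3)) → ((p2 ∨ p1) ∧ p1)) ∧ (p1 ∨ p3)) = min(1, 0.72) = 0.72
¬p3: Łukasiewicz ¬ gives 1 − 0.63 = 0.37
¬p2: Łukasiewicz ¬ gives 1 − 0.68 = 0.32
(¬p3 ∨ ¬p2) = max(0.37, 0.32) = 0.37
(((((p2 ∨ p3) → (¬p2 ∨ ¬p3)) → ((p2 ∨ p1) ∧ p1)) ∧ (p1 ∨ p3)) ∧ (¬p3 ∨ ¬p2)) = min(0.72, 0.37) = 0.37
¬(((((p2 ∨ p3) → (¬p2 ∨ ¬p3)) → ((p2 ∨ p1) ∧ p1)) ∧ (p1 ∨ p3)) ∧ (¬p3 ∨ ¬p2)): Łukasiewicz ¬ gives 1 − 0.37 = 0.63

0.63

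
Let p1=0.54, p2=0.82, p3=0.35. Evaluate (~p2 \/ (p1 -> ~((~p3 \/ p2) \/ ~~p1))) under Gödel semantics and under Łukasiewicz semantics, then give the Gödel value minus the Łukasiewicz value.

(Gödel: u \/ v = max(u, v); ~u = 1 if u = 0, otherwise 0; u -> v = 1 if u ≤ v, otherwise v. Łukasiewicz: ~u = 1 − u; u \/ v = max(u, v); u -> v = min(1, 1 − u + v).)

Gödel evaluation:
  ~p2: Gödel ¬ of 0.82 = 0 (operand ≠ 0)
  ~p3: Gödel ¬ of 0.35 = 0 (operand ≠ 0)
  (~p3 \/ p2) = max(0, 0.82) = 0.82
  ~p1: Gödel ¬ of 0.54 = 0 (operand ≠ 0)
  ~~p1: Gödel ¬ of 0 = 1 (operand is 0)
  ((~p3 \/ p2) \/ ~~p1) = max(0.82, 1) = 1
  ~((~p3 \/ p2) \/ ~~p1): Gödel ¬ of 1 = 0 (operand ≠ 0)
  (p1 -> ~((~p3 \/ p2) \/ ~~p1)): 0.54 > 0, so result = 0
  (~p2 \/ (p1 -> ~((~p3 \/ p2) \/ ~~p1))) = max(0, 0) = 0
  Gödel value = 0
Łukasiewicz evaluation:
  ~p2: Łukasiewicz ¬ gives 1 − 0.82 = 0.18
  ~p3: Łukasiewicz ¬ gives 1 − 0.35 = 0.65
  (~p3 \/ p2) = max(0.65, 0.82) = 0.82
  ~p1: Łukasiewicz ¬ gives 1 − 0.54 = 0.46
  ~~p1: Łukasiewicz ¬ gives 1 − 0.46 = 0.54
  ((~p3 \/ p2) \/ ~~p1) = max(0.82, 0.54) = 0.82
  ~((~p3 \/ p2) \/ ~~p1): Łukasiewicz ¬ gives 1 − 0.82 = 0.18
  (p1 -> ~((~p3 \/ p2) \/ ~~p1)): min(1, 1 − 0.54 + 0.18) = 0.64
  (~p2 \/ (p1 -> ~((~p3 \/ p2) \/ ~~p1))) = max(0.18, 0.64) = 0.64
  Łukasiewicz value = 0.64
Difference: 0 − 0.64 = -0.64

-0.64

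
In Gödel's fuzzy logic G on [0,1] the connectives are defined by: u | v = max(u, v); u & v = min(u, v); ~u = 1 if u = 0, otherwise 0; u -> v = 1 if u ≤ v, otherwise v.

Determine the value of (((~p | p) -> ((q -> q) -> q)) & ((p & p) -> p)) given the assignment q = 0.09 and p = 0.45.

~p: Gödel ¬ of 0.45 = 0 (operand ≠ 0)
(~p | p) = max(0, 0.45) = 0.45
(q -> q): 0.09 ≤ 0.09, so result = 1
((q -> q) -> q): 1 > 0.09, so result = 0.09
((~p | p) -> ((q -> q) -> q)): 0.45 > 0.09, so result = 0.09
(p & p) = min(0.45, 0.45) = 0.45
((p & p) -> p): 0.45 ≤ 0.45, so result = 1
(((~p | p) -> ((q -> q) -> q)) & ((p & p) -> p)) = min(0.09, 1) = 0.09

0.09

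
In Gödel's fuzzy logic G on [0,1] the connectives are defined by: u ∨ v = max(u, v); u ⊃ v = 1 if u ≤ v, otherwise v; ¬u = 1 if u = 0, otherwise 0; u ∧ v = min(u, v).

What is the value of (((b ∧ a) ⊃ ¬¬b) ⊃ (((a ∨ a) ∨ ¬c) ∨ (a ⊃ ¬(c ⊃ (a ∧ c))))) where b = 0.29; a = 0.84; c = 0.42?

(b ∧ a) = min(0.29, 0.84) = 0.29
¬b: Gödel ¬ of 0.29 = 0 (operand ≠ 0)
¬¬b: Gödel ¬ of 0 = 1 (operand is 0)
((b ∧ a) ⊃ ¬¬b): 0.29 ≤ 1, so result = 1
(a ∨ a) = max(0.84, 0.84) = 0.84
¬c: Gödel ¬ of 0.42 = 0 (operand ≠ 0)
((a ∨ a) ∨ ¬c) = max(0.84, 0) = 0.84
(a ∧ c) = min(0.84, 0.42) = 0.42
(c ⊃ (a ∧ c)): 0.42 ≤ 0.42, so result = 1
¬(c ⊃ (a ∧ c)): Gödel ¬ of 1 = 0 (operand ≠ 0)
(a ⊃ ¬(c ⊃ (a ∧ c))): 0.84 > 0, so result = 0
(((a ∨ a) ∨ ¬c) ∨ (a ⊃ ¬(c ⊃ (a ∧ c)))) = max(0.84, 0) = 0.84
(((b ∧ a) ⊃ ¬¬b) ⊃ (((a ∨ a) ∨ ¬c) ∨ (a ⊃ ¬(c ⊃ (a ∧ c))))): 1 > 0.84, so result = 0.84

0.84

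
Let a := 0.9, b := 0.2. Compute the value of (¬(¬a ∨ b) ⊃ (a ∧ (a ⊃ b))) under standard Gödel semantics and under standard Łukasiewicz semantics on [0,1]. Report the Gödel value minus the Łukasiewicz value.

Gödel evaluation:
  ¬a: Gödel ¬ of 0.9 = 0 (operand ≠ 0)
  (¬a ∨ b) = max(0, 0.2) = 0.2
  ¬(¬a ∨ b): Gödel ¬ of 0.2 = 0 (operand ≠ 0)
  (a ⊃ b): 0.9 > 0.2, so result = 0.2
  (a ∧ (a ⊃ b)) = min(0.9, 0.2) = 0.2
  (¬(¬a ∨ b) ⊃ (a ∧ (a ⊃ b))): 0 ≤ 0.2, so result = 1
  Gödel value = 1
Łukasiewicz evaluation:
  ¬a: Łukasiewicz ¬ gives 1 − 0.9 = 0.1
  (¬a ∨ b) = max(0.1, 0.2) = 0.2
  ¬(¬a ∨ b): Łukasiewicz ¬ gives 1 − 0.2 = 0.8
  (a ⊃ b): min(1, 1 − 0.9 + 0.2) = 0.3
  (a ∧ (a ⊃ b)) = min(0.9, 0.3) = 0.3
  (¬(¬a ∨ b) ⊃ (a ∧ (a ⊃ b))): min(1, 1 − 0.8 + 0.3) = 0.5
  Łukasiewicz value = 0.5
Difference: 1 − 0.5 = 0.50

0.50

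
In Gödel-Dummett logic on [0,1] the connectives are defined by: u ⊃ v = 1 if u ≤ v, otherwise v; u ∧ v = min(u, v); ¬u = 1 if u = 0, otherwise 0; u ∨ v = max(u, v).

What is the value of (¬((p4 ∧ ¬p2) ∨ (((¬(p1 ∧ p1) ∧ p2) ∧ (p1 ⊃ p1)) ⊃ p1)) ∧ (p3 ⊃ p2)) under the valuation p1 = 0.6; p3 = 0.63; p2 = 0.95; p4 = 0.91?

¬p2: Gödel ¬ of 0.95 = 0 (operand ≠ 0)
(p4 ∧ ¬p2) = min(0.91, 0) = 0
(p1 ∧ p1) = min(0.6, 0.6) = 0.6
¬(p1 ∧ p1): Gödel ¬ of 0.6 = 0 (operand ≠ 0)
(¬(p1 ∧ p1) ∧ p2) = min(0, 0.95) = 0
(p1 ⊃ p1): 0.6 ≤ 0.6, so result = 1
((¬(p1 ∧ p1) ∧ p2) ∧ (p1 ⊃ p1)) = min(0, 1) = 0
(((¬(p1 ∧ p1) ∧ p2) ∧ (p1 ⊃ p1)) ⊃ p1): 0 ≤ 0.6, so result = 1
((p4 ∧ ¬p2) ∨ (((¬(p1 ∧ p1) ∧ p2) ∧ (p1 ⊃ p1)) ⊃ p1)) = max(0, 1) = 1
¬((p4 ∧ ¬p2) ∨ (((¬(p1 ∧ p1) ∧ p2) ∧ (p1 ⊃ p1)) ⊃ p1)): Gödel ¬ of 1 = 0 (operand ≠ 0)
(p3 ⊃ p2): 0.63 ≤ 0.95, so result = 1
(¬((p4 ∧ ¬p2) ∨ (((¬(p1 ∧ p1) ∧ p2) ∧ (p1 ⊃ p1)) ⊃ p1)) ∧ (p3 ⊃ p2)) = min(0, 1) = 0

0.00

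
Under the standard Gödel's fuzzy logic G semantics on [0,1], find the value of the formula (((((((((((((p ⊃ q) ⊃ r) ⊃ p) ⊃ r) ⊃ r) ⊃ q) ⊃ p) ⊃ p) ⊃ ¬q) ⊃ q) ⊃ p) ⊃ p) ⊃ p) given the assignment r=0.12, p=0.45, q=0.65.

0.45

(p ⊃ q): 0.45 ≤ 0.65, so result = 1
((p ⊃ q) ⊃ r): 1 > 0.12, so result = 0.12
(((p ⊃ q) ⊃ r) ⊃ p): 0.12 ≤ 0.45, so result = 1
((((p ⊃ q) ⊃ r) ⊃ p) ⊃ r): 1 > 0.12, so result = 0.12
(((((p ⊃ q) ⊃ r) ⊃ p) ⊃ r) ⊃ r): 0.12 ≤ 0.12, so result = 1
((((((p ⊃ q) ⊃ r) ⊃ p) ⊃ r) ⊃ r) ⊃ q): 1 > 0.65, so result = 0.65
(((((((p ⊃ q) ⊃ r) ⊃ p) ⊃ r) ⊃ r) ⊃ q) ⊃ p): 0.65 > 0.45, so result = 0.45
((((((((p ⊃ q) ⊃ r) ⊃ p) ⊃ r) ⊃ r) ⊃ q) ⊃ p) ⊃ p): 0.45 ≤ 0.45, so result = 1
¬q: Gödel ¬ of 0.65 = 0 (operand ≠ 0)
(((((((((p ⊃ q) ⊃ r) ⊃ p) ⊃ r) ⊃ r) ⊃ q) ⊃ p) ⊃ p) ⊃ ¬q): 1 > 0, so result = 0
((((((((((p ⊃ q) ⊃ r) ⊃ p) ⊃ r) ⊃ r) ⊃ q) ⊃ p) ⊃ p) ⊃ ¬q) ⊃ q): 0 ≤ 0.65, so result = 1
(((((((((((p ⊃ q) ⊃ r) ⊃ p) ⊃ r) ⊃ r) ⊃ q) ⊃ p) ⊃ p) ⊃ ¬q) ⊃ q) ⊃ p): 1 > 0.45, so result = 0.45
((((((((((((p ⊃ q) ⊃ r) ⊃ p) ⊃ r) ⊃ r) ⊃ q) ⊃ p) ⊃ p) ⊃ ¬q) ⊃ q) ⊃ p) ⊃ p): 0.45 ≤ 0.45, so result = 1
(((((((((((((p ⊃ q) ⊃ r) ⊃ p) ⊃ r) ⊃ r) ⊃ q) ⊃ p) ⊃ p) ⊃ ¬q) ⊃ q) ⊃ p) ⊃ p) ⊃ p): 1 > 0.45, so result = 0.45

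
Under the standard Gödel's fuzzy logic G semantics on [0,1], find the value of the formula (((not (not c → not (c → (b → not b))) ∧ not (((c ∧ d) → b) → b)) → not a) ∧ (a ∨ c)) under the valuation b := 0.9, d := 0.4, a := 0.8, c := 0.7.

not c: Gödel ¬ of 0.7 = 0 (operand ≠ 0)
not b: Gödel ¬ of 0.9 = 0 (operand ≠ 0)
(b → not b): 0.9 > 0, so result = 0
(c → (b → not b)): 0.7 > 0, so result = 0
not (c → (b → not b)): Gödel ¬ of 0 = 1 (operand is 0)
(not c → not (c → (b → not b))): 0 ≤ 1, so result = 1
not (not c → not (c → (b → not b))): Gödel ¬ of 1 = 0 (operand ≠ 0)
(c ∧ d) = min(0.7, 0.4) = 0.4
((c ∧ d) → b): 0.4 ≤ 0.9, so result = 1
(((c ∧ d) → b) → b): 1 > 0.9, so result = 0.9
not (((c ∧ d) → b) → b): Gödel ¬ of 0.9 = 0 (operand ≠ 0)
(not (not c → not (c → (b → not b))) ∧ not (((c ∧ d) → b) → b)) = min(0, 0) = 0
not a: Gödel ¬ of 0.8 = 0 (operand ≠ 0)
((not (not c → not (c → (b → not b))) ∧ not (((c ∧ d) → b) → b)) → not a): 0 ≤ 0, so result = 1
(a ∨ c) = max(0.8, 0.7) = 0.8
(((not (not c → not (c → (b → not b))) ∧ not (((c ∧ d) → b) → b)) → not a) ∧ (a ∨ c)) = min(1, 0.8) = 0.8

0.80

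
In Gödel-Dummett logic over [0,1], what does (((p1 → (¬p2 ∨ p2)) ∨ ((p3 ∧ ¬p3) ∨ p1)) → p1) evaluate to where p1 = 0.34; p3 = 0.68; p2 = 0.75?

¬p2: Gödel ¬ of 0.75 = 0 (operand ≠ 0)
(¬p2 ∨ p2) = max(0, 0.75) = 0.75
(p1 → (¬p2 ∨ p2)): 0.34 ≤ 0.75, so result = 1
¬p3: Gödel ¬ of 0.68 = 0 (operand ≠ 0)
(p3 ∧ ¬p3) = min(0.68, 0) = 0
((p3 ∧ ¬p3) ∨ p1) = max(0, 0.34) = 0.34
((p1 → (¬p2 ∨ p2)) ∨ ((p3 ∧ ¬p3) ∨ p1)) = max(1, 0.34) = 1
(((p1 → (¬p2 ∨ p2)) ∨ ((p3 ∧ ¬p3) ∨ p1)) → p1): 1 > 0.34, so result = 0.34

0.34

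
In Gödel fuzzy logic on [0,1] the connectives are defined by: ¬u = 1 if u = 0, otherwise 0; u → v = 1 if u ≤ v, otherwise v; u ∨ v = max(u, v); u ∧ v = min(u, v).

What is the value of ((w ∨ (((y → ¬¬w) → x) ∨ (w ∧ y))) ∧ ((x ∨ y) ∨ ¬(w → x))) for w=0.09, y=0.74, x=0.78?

0.78

¬w: Gödel ¬ of 0.09 = 0 (operand ≠ 0)
¬¬w: Gödel ¬ of 0 = 1 (operand is 0)
(y → ¬¬w): 0.74 ≤ 1, so result = 1
((y → ¬¬w) → x): 1 > 0.78, so result = 0.78
(w ∧ y) = min(0.09, 0.74) = 0.09
(((y → ¬¬w) → x) ∨ (w ∧ y)) = max(0.78, 0.09) = 0.78
(w ∨ (((y → ¬¬w) → x) ∨ (w ∧ y))) = max(0.09, 0.78) = 0.78
(x ∨ y) = max(0.78, 0.74) = 0.78
(w → x): 0.09 ≤ 0.78, so result = 1
¬(w → x): Gödel ¬ of 1 = 0 (operand ≠ 0)
((x ∨ y) ∨ ¬(w → x)) = max(0.78, 0) = 0.78
((w ∨ (((y → ¬¬w) → x) ∨ (w ∧ y))) ∧ ((x ∨ y) ∨ ¬(w → x))) = min(0.78, 0.78) = 0.78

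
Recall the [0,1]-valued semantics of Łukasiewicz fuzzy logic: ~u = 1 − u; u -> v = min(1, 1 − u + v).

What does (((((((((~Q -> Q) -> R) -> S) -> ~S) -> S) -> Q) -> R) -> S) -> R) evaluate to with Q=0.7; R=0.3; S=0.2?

0.40

~Q: Łukasiewicz ¬ gives 1 − 0.7 = 0.3
(~Q -> Q): min(1, 1 − 0.3 + 0.7) = 1
((~Q -> Q) -> R): min(1, 1 − 1 + 0.3) = 0.3
(((~Q -> Q) -> R) -> S): min(1, 1 − 0.3 + 0.2) = 0.9
~S: Łukasiewicz ¬ gives 1 − 0.2 = 0.8
((((~Q -> Q) -> R) -> S) -> ~S): min(1, 1 − 0.9 + 0.8) = 0.9
(((((~Q -> Q) -> R) -> S) -> ~S) -> S): min(1, 1 − 0.9 + 0.2) = 0.3
((((((~Q -> Q) -> R) -> S) -> ~S) -> S) -> Q): min(1, 1 − 0.3 + 0.7) = 1
(((((((~Q -> Q) -> R) -> S) -> ~S) -> S) -> Q) -> R): min(1, 1 − 1 + 0.3) = 0.3
((((((((~Q -> Q) -> R) -> S) -> ~S) -> S) -> Q) -> R) -> S): min(1, 1 − 0.3 + 0.2) = 0.9
(((((((((~Q -> Q) -> R) -> S) -> ~S) -> S) -> Q) -> R) -> S) -> R): min(1, 1 − 0.9 + 0.3) = 0.4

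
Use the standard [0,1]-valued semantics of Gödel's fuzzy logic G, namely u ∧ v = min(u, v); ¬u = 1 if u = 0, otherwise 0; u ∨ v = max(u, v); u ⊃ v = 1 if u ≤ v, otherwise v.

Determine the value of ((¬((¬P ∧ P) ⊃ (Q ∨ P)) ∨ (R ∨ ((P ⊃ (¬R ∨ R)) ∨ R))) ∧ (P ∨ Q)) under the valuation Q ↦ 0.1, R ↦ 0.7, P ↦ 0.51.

0.51

¬P: Gödel ¬ of 0.51 = 0 (operand ≠ 0)
(¬P ∧ P) = min(0, 0.51) = 0
(Q ∨ P) = max(0.1, 0.51) = 0.51
((¬P ∧ P) ⊃ (Q ∨ P)): 0 ≤ 0.51, so result = 1
¬((¬P ∧ P) ⊃ (Q ∨ P)): Gödel ¬ of 1 = 0 (operand ≠ 0)
¬R: Gödel ¬ of 0.7 = 0 (operand ≠ 0)
(¬R ∨ R) = max(0, 0.7) = 0.7
(P ⊃ (¬R ∨ R)): 0.51 ≤ 0.7, so result = 1
((P ⊃ (¬R ∨ R)) ∨ R) = max(1, 0.7) = 1
(R ∨ ((P ⊃ (¬R ∨ R)) ∨ R)) = max(0.7, 1) = 1
(¬((¬P ∧ P) ⊃ (Q ∨ P)) ∨ (R ∨ ((P ⊃ (¬R ∨ R)) ∨ R))) = max(0, 1) = 1
(P ∨ Q) = max(0.51, 0.1) = 0.51
((¬((¬P ∧ P) ⊃ (Q ∨ P)) ∨ (R ∨ ((P ⊃ (¬R ∨ R)) ∨ R))) ∧ (P ∨ Q)) = min(1, 0.51) = 0.51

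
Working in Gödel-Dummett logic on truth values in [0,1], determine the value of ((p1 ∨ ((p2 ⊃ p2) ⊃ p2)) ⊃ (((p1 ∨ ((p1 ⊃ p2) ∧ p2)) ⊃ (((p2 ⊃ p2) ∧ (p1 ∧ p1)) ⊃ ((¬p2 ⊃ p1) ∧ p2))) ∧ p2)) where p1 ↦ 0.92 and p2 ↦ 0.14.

(p2 ⊃ p2): 0.14 ≤ 0.14, so result = 1
((p2 ⊃ p2) ⊃ p2): 1 > 0.14, so result = 0.14
(p1 ∨ ((p2 ⊃ p2) ⊃ p2)) = max(0.92, 0.14) = 0.92
(p1 ⊃ p2): 0.92 > 0.14, so result = 0.14
((p1 ⊃ p2) ∧ p2) = min(0.14, 0.14) = 0.14
(p1 ∨ ((p1 ⊃ p2) ∧ p2)) = max(0.92, 0.14) = 0.92
(p2 ⊃ p2): 0.14 ≤ 0.14, so result = 1
(p1 ∧ p1) = min(0.92, 0.92) = 0.92
((p2 ⊃ p2) ∧ (p1 ∧ p1)) = min(1, 0.92) = 0.92
¬p2: Gödel ¬ of 0.14 = 0 (operand ≠ 0)
(¬p2 ⊃ p1): 0 ≤ 0.92, so result = 1
((¬p2 ⊃ p1) ∧ p2) = min(1, 0.14) = 0.14
(((p2 ⊃ p2) ∧ (p1 ∧ p1)) ⊃ ((¬p2 ⊃ p1) ∧ p2)): 0.92 > 0.14, so result = 0.14
((p1 ∨ ((p1 ⊃ p2) ∧ p2)) ⊃ (((p2 ⊃ p2) ∧ (p1 ∧ p1)) ⊃ ((¬p2 ⊃ p1) ∧ p2))): 0.92 > 0.14, so result = 0.14
(((p1 ∨ ((p1 ⊃ p2) ∧ p2)) ⊃ (((p2 ⊃ p2) ∧ (p1 ∧ p1)) ⊃ ((¬p2 ⊃ p1) ∧ p2))) ∧ p2) = min(0.14, 0.14) = 0.14
((p1 ∨ ((p2 ⊃ p2) ⊃ p2)) ⊃ (((p1 ∨ ((p1 ⊃ p2) ∧ p2)) ⊃ (((p2 ⊃ p2) ∧ (p1 ∧ p1)) ⊃ ((¬p2 ⊃ p1) ∧ p2))) ∧ p2)): 0.92 > 0.14, so result = 0.14

0.14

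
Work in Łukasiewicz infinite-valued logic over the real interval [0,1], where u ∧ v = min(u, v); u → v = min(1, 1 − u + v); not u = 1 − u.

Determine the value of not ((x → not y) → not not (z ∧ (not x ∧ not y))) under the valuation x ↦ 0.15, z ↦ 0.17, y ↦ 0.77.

0.83

not y: Łukasiewicz ¬ gives 1 − 0.77 = 0.23
(x → not y): min(1, 1 − 0.15 + 0.23) = 1
not x: Łukasiewicz ¬ gives 1 − 0.15 = 0.85
not y: Łukasiewicz ¬ gives 1 − 0.77 = 0.23
(not x ∧ not y) = min(0.85, 0.23) = 0.23
(z ∧ (not x ∧ not y)) = min(0.17, 0.23) = 0.17
not (z ∧ (not x ∧ not y)): Łukasiewicz ¬ gives 1 − 0.17 = 0.83
not not (z ∧ (not x ∧ not y)): Łukasiewicz ¬ gives 1 − 0.83 = 0.17
((x → not y) → not not (z ∧ (not x ∧ not y))): min(1, 1 − 1 + 0.17) = 0.17
not ((x → not y) → not not (z ∧ (not x ∧ not y))): Łukasiewicz ¬ gives 1 − 0.17 = 0.83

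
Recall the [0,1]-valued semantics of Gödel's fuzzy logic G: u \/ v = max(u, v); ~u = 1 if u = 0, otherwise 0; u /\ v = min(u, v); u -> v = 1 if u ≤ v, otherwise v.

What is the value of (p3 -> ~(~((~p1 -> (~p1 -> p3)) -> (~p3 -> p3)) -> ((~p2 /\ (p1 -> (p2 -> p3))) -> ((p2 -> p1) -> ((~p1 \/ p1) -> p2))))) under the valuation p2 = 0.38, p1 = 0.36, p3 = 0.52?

~p1: Gödel ¬ of 0.36 = 0 (operand ≠ 0)
~p1: Gödel ¬ of 0.36 = 0 (operand ≠ 0)
(~p1 -> p3): 0 ≤ 0.52, so result = 1
(~p1 -> (~p1 -> p3)): 0 ≤ 1, so result = 1
~p3: Gödel ¬ of 0.52 = 0 (operand ≠ 0)
(~p3 -> p3): 0 ≤ 0.52, so result = 1
((~p1 -> (~p1 -> p3)) -> (~p3 -> p3)): 1 ≤ 1, so result = 1
~((~p1 -> (~p1 -> p3)) -> (~p3 -> p3)): Gödel ¬ of 1 = 0 (operand ≠ 0)
~p2: Gödel ¬ of 0.38 = 0 (operand ≠ 0)
(p2 -> p3): 0.38 ≤ 0.52, so result = 1
(p1 -> (p2 -> p3)): 0.36 ≤ 1, so result = 1
(~p2 /\ (p1 -> (p2 -> p3))) = min(0, 1) = 0
(p2 -> p1): 0.38 > 0.36, so result = 0.36
~p1: Gödel ¬ of 0.36 = 0 (operand ≠ 0)
(~p1 \/ p1) = max(0, 0.36) = 0.36
((~p1 \/ p1) -> p2): 0.36 ≤ 0.38, so result = 1
((p2 -> p1) -> ((~p1 \/ p1) -> p2)): 0.36 ≤ 1, so result = 1
((~p2 /\ (p1 -> (p2 -> p3))) -> ((p2 -> p1) -> ((~p1 \/ p1) -> p2))): 0 ≤ 1, so result = 1
(~((~p1 -> (~p1 -> p3)) -> (~p3 -> p3)) -> ((~p2 /\ (p1 -> (p2 -> p3))) -> ((p2 -> p1) -> ((~p1 \/ p1) -> p2)))): 0 ≤ 1, so result = 1
~(~((~p1 -> (~p1 -> p3)) -> (~p3 -> p3)) -> ((~p2 /\ (p1 -> (p2 -> p3))) -> ((p2 -> p1) -> ((~p1 \/ p1) -> p2)))): Gödel ¬ of 1 = 0 (operand ≠ 0)
(p3 -> ~(~((~p1 -> (~p1 -> p3)) -> (~p3 -> p3)) -> ((~p2 /\ (p1 -> (p2 -> p3))) -> ((p2 -> p1) -> ((~p1 \/ p1) -> p2))))): 0.52 > 0, so result = 0

0.00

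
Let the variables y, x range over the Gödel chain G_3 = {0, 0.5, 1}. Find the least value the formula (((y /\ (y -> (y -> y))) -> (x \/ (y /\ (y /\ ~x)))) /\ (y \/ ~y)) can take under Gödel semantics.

0.50

The minimum is attained at y = 0.5, x = 0:
  (y -> y): 0.5 ≤ 0.5, so result = 1
  (y -> (y -> y)): 0.5 ≤ 1, so result = 1
  (y /\ (y -> (y -> y))) = min(0.5, 1) = 0.5
  ~x: Gödel ¬ of 0 = 1 (operand is 0)
  (y /\ ~x) = min(0.5, 1) = 0.5
  (y /\ (y /\ ~x)) = min(0.5, 0.5) = 0.5
  (x \/ (y /\ (y /\ ~x))) = max(0, 0.5) = 0.5
  ((y /\ (y -> (y -> y))) -> (x \/ (y /\ (y /\ ~x)))): 0.5 ≤ 0.5, so result = 1
  ~y: Gödel ¬ of 0.5 = 0 (operand ≠ 0)
  (y \/ ~y) = max(0.5, 0) = 0.5
  (((y /\ (y -> (y -> y))) -> (x \/ (y /\ (y /\ ~x)))) /\ (y \/ ~y)) = min(1, 0.5) = 0.5
Checking all 9 assignments confirms none give a value below 0.50.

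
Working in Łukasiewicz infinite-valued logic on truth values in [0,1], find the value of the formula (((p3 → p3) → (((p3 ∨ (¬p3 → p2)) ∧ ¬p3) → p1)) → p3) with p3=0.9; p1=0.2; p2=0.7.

0.90

(p3 → p3): min(1, 1 − 0.9 + 0.9) = 1
¬p3: Łukasiewicz ¬ gives 1 − 0.9 = 0.1
(¬p3 → p2): min(1, 1 − 0.1 + 0.7) = 1
(p3 ∨ (¬p3 → p2)) = max(0.9, 1) = 1
¬p3: Łukasiewicz ¬ gives 1 − 0.9 = 0.1
((p3 ∨ (¬p3 → p2)) ∧ ¬p3) = min(1, 0.1) = 0.1
(((p3 ∨ (¬p3 → p2)) ∧ ¬p3) → p1): min(1, 1 − 0.1 + 0.2) = 1
((p3 → p3) → (((p3 ∨ (¬p3 → p2)) ∧ ¬p3) → p1)): min(1, 1 − 1 + 1) = 1
(((p3 → p3) → (((p3 ∨ (¬p3 → p2)) ∧ ¬p3) → p1)) → p3): min(1, 1 − 1 + 0.9) = 0.9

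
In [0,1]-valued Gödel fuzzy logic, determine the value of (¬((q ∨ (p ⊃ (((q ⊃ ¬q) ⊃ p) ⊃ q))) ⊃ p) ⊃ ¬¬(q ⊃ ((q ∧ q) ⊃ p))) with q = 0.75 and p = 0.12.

¬q: Gödel ¬ of 0.75 = 0 (operand ≠ 0)
(q ⊃ ¬q): 0.75 > 0, so result = 0
((q ⊃ ¬q) ⊃ p): 0 ≤ 0.12, so result = 1
(((q ⊃ ¬q) ⊃ p) ⊃ q): 1 > 0.75, so result = 0.75
(p ⊃ (((q ⊃ ¬q) ⊃ p) ⊃ q)): 0.12 ≤ 0.75, so result = 1
(q ∨ (p ⊃ (((q ⊃ ¬q) ⊃ p) ⊃ q))) = max(0.75, 1) = 1
((q ∨ (p ⊃ (((q ⊃ ¬q) ⊃ p) ⊃ q))) ⊃ p): 1 > 0.12, so result = 0.12
¬((q ∨ (p ⊃ (((q ⊃ ¬q) ⊃ p) ⊃ q))) ⊃ p): Gödel ¬ of 0.12 = 0 (operand ≠ 0)
(q ∧ q) = min(0.75, 0.75) = 0.75
((q ∧ q) ⊃ p): 0.75 > 0.12, so result = 0.12
(q ⊃ ((q ∧ q) ⊃ p)): 0.75 > 0.12, so result = 0.12
¬(q ⊃ ((q ∧ q) ⊃ p)): Gödel ¬ of 0.12 = 0 (operand ≠ 0)
¬¬(q ⊃ ((q ∧ q) ⊃ p)): Gödel ¬ of 0 = 1 (operand is 0)
(¬((q ∨ (p ⊃ (((q ⊃ ¬q) ⊃ p) ⊃ q))) ⊃ p) ⊃ ¬¬(q ⊃ ((q ∧ q) ⊃ p))): 0 ≤ 1, so result = 1

1.00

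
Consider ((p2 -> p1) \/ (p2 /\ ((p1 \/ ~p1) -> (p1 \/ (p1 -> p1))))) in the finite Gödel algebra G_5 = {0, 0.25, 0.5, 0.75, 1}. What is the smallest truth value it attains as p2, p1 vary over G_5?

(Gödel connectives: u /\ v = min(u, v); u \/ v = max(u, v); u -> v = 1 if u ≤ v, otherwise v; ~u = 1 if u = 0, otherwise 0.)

The minimum is attained at p2 = 0.25, p1 = 0:
  (p2 -> p1): 0.25 > 0, so result = 0
  ~p1: Gödel ¬ of 0 = 1 (operand is 0)
  (p1 \/ ~p1) = max(0, 1) = 1
  (p1 -> p1): 0 ≤ 0, so result = 1
  (p1 \/ (p1 -> p1)) = max(0, 1) = 1
  ((p1 \/ ~p1) -> (p1 \/ (p1 -> p1))): 1 ≤ 1, so result = 1
  (p2 /\ ((p1 \/ ~p1) -> (p1 \/ (p1 -> p1)))) = min(0.25, 1) = 0.25
  ((p2 -> p1) \/ (p2 /\ ((p1 \/ ~p1) -> (p1 \/ (p1 -> p1))))) = max(0, 0.25) = 0.25
Checking all 25 assignments confirms none give a value below 0.25.

0.25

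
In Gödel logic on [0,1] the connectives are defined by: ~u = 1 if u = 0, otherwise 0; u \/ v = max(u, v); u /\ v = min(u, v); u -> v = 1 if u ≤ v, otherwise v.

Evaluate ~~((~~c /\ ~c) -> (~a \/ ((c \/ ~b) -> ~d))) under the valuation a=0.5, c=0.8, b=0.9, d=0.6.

~c: Gödel ¬ of 0.8 = 0 (operand ≠ 0)
~~c: Gödel ¬ of 0 = 1 (operand is 0)
~c: Gödel ¬ of 0.8 = 0 (operand ≠ 0)
(~~c /\ ~c) = min(1, 0) = 0
~a: Gödel ¬ of 0.5 = 0 (operand ≠ 0)
~b: Gödel ¬ of 0.9 = 0 (operand ≠ 0)
(c \/ ~b) = max(0.8, 0) = 0.8
~d: Gödel ¬ of 0.6 = 0 (operand ≠ 0)
((c \/ ~b) -> ~d): 0.8 > 0, so result = 0
(~a \/ ((c \/ ~b) -> ~d)) = max(0, 0) = 0
((~~c /\ ~c) -> (~a \/ ((c \/ ~b) -> ~d))): 0 ≤ 0, so result = 1
~((~~c /\ ~c) -> (~a \/ ((c \/ ~b) -> ~d))): Gödel ¬ of 1 = 0 (operand ≠ 0)
~~((~~c /\ ~c) -> (~a \/ ((c \/ ~b) -> ~d))): Gödel ¬ of 0 = 1 (operand is 0)

1.00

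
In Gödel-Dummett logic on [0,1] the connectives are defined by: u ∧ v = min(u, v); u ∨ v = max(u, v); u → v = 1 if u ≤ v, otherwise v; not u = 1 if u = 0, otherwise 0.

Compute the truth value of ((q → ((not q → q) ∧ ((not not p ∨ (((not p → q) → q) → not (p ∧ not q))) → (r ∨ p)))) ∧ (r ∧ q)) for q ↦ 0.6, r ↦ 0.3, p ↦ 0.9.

not q: Gödel ¬ of 0.6 = 0 (operand ≠ 0)
(not q → q): 0 ≤ 0.6, so result = 1
not p: Gödel ¬ of 0.9 = 0 (operand ≠ 0)
not not p: Gödel ¬ of 0 = 1 (operand is 0)
not p: Gödel ¬ of 0.9 = 0 (operand ≠ 0)
(not p → q): 0 ≤ 0.6, so result = 1
((not p → q) → q): 1 > 0.6, so result = 0.6
not q: Gödel ¬ of 0.6 = 0 (operand ≠ 0)
(p ∧ not q) = min(0.9, 0) = 0
not (p ∧ not q): Gödel ¬ of 0 = 1 (operand is 0)
(((not p → q) → q) → not (p ∧ not q)): 0.6 ≤ 1, so result = 1
(not not p ∨ (((not p → q) → q) → not (p ∧ not q))) = max(1, 1) = 1
(r ∨ p) = max(0.3, 0.9) = 0.9
((not not p ∨ (((not p → q) → q) → not (p ∧ not q))) → (r ∨ p)): 1 > 0.9, so result = 0.9
((not q → q) ∧ ((not not p ∨ (((not p → q) → q) → not (p ∧ not q))) → (r ∨ p))) = min(1, 0.9) = 0.9
(q → ((not q → q) ∧ ((not not p ∨ (((not p → q) → q) → not (p ∧ not q))) → (r ∨ p)))): 0.6 ≤ 0.9, so result = 1
(r ∧ q) = min(0.3, 0.6) = 0.3
((q → ((not q → q) ∧ ((not not p ∨ (((not p → q) → q) → not (p ∧ not q))) → (r ∨ p)))) ∧ (r ∧ q)) = min(1, 0.3) = 0.3

0.30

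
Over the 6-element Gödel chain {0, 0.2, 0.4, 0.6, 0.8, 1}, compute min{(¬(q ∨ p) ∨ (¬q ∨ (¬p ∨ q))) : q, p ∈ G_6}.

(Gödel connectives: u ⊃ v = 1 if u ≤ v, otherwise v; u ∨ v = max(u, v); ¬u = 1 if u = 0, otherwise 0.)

0.20

The minimum is attained at q = 0.2, p = 0.2:
  (q ∨ p) = max(0.2, 0.2) = 0.2
  ¬(q ∨ p): Gödel ¬ of 0.2 = 0 (operand ≠ 0)
  ¬q: Gödel ¬ of 0.2 = 0 (operand ≠ 0)
  ¬p: Gödel ¬ of 0.2 = 0 (operand ≠ 0)
  (¬p ∨ q) = max(0, 0.2) = 0.2
  (¬q ∨ (¬p ∨ q)) = max(0, 0.2) = 0.2
  (¬(q ∨ p) ∨ (¬q ∨ (¬p ∨ q))) = max(0, 0.2) = 0.2
Checking all 36 assignments confirms none give a value below 0.20.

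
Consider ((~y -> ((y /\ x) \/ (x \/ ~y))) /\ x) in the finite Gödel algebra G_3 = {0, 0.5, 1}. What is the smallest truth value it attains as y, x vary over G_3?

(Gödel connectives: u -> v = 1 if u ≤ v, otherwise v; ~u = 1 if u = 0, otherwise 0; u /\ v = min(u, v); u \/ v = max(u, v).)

The minimum is attained at y = 0, x = 0:
  ~y: Gödel ¬ of 0 = 1 (operand is 0)
  (y /\ x) = min(0, 0) = 0
  ~y: Gödel ¬ of 0 = 1 (operand is 0)
  (x \/ ~y) = max(0, 1) = 1
  ((y /\ x) \/ (x \/ ~y)) = max(0, 1) = 1
  (~y -> ((y /\ x) \/ (x \/ ~y))): 1 ≤ 1, so result = 1
  ((~y -> ((y /\ x) \/ (x \/ ~y))) /\ x) = min(1, 0) = 0
Checking all 9 assignments confirms none give a value below 0.00.

0.00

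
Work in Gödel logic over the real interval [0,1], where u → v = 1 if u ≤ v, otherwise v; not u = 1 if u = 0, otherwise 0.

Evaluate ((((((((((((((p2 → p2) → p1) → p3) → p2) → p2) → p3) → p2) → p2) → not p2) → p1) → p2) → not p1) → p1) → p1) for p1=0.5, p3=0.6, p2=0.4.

0.50

(p2 → p2): 0.4 ≤ 0.4, so result = 1
((p2 → p2) → p1): 1 > 0.5, so result = 0.5
(((p2 → p2) → p1) → p3): 0.5 ≤ 0.6, so result = 1
((((p2 → p2) → p1) → p3) → p2): 1 > 0.4, so result = 0.4
(((((p2 → p2) → p1) → p3) → p2) → p2): 0.4 ≤ 0.4, so result = 1
((((((p2 → p2) → p1) → p3) → p2) → p2) → p3): 1 > 0.6, so result = 0.6
(((((((p2 → p2) → p1) → p3) → p2) → p2) → p3) → p2): 0.6 > 0.4, so result = 0.4
((((((((p2 → p2) → p1) → p3) → p2) → p2) → p3) → p2) → p2): 0.4 ≤ 0.4, so result = 1
not p2: Gödel ¬ of 0.4 = 0 (operand ≠ 0)
(((((((((p2 → p2) → p1) → p3) → p2) → p2) → p3) → p2) → p2) → not p2): 1 > 0, so result = 0
((((((((((p2 → p2) → p1) → p3) → p2) → p2) → p3) → p2) → p2) → not p2) → p1): 0 ≤ 0.5, so result = 1
(((((((((((p2 → p2) → p1) → p3) → p2) → p2) → p3) → p2) → p2) → not p2) → p1) → p2): 1 > 0.4, so result = 0.4
not p1: Gödel ¬ of 0.5 = 0 (operand ≠ 0)
((((((((((((p2 → p2) → p1) → p3) → p2) → p2) → p3) → p2) → p2) → not p2) → p1) → p2) → not p1): 0.4 > 0, so result = 0
(((((((((((((p2 → p2) → p1) → p3) → p2) → p2) → p3) → p2) → p2) → not p2) → p1) → p2) → not p1) → p1): 0 ≤ 0.5, so result = 1
((((((((((((((p2 → p2) → p1) → p3) → p2) → p2) → p3) → p2) → p2) → not p2) → p1) → p2) → not p1) → p1) → p1): 1 > 0.5, so result = 0.5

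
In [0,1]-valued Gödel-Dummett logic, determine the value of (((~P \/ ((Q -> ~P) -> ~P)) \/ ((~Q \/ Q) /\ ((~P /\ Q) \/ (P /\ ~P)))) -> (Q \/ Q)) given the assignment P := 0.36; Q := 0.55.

0.55

~P: Gödel ¬ of 0.36 = 0 (operand ≠ 0)
~P: Gödel ¬ of 0.36 = 0 (operand ≠ 0)
(Q -> ~P): 0.55 > 0, so result = 0
~P: Gödel ¬ of 0.36 = 0 (operand ≠ 0)
((Q -> ~P) -> ~P): 0 ≤ 0, so result = 1
(~P \/ ((Q -> ~P) -> ~P)) = max(0, 1) = 1
~Q: Gödel ¬ of 0.55 = 0 (operand ≠ 0)
(~Q \/ Q) = max(0, 0.55) = 0.55
~P: Gödel ¬ of 0.36 = 0 (operand ≠ 0)
(~P /\ Q) = min(0, 0.55) = 0
~P: Gödel ¬ of 0.36 = 0 (operand ≠ 0)
(P /\ ~P) = min(0.36, 0) = 0
((~P /\ Q) \/ (P /\ ~P)) = max(0, 0) = 0
((~Q \/ Q) /\ ((~P /\ Q) \/ (P /\ ~P))) = min(0.55, 0) = 0
((~P \/ ((Q -> ~P) -> ~P)) \/ ((~Q \/ Q) /\ ((~P /\ Q) \/ (P /\ ~P)))) = max(1, 0) = 1
(Q \/ Q) = max(0.55, 0.55) = 0.55
(((~P \/ ((Q -> ~P) -> ~P)) \/ ((~Q \/ Q) /\ ((~P /\ Q) \/ (P /\ ~P)))) -> (Q \/ Q)): 1 > 0.55, so result = 0.55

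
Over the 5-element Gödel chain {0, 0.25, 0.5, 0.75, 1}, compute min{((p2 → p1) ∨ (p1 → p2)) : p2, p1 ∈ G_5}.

Every assignment gives 1. For instance at p2 = 0, p1 = 0:
  (p2 → p1): 0 ≤ 0, so result = 1
  (p1 → p2): 0 ≤ 0, so result = 1
  ((p2 → p1) ∨ (p1 → p2)) = max(1, 1) = 1
All 25 assignments give value 1 — the formula is a G_5-tautology.

1.00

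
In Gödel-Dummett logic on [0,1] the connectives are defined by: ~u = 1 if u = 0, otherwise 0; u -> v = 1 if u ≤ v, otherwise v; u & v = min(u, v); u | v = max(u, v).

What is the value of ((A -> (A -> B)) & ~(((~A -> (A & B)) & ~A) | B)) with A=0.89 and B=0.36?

0.00

(A -> B): 0.89 > 0.36, so result = 0.36
(A -> (A -> B)): 0.89 > 0.36, so result = 0.36
~A: Gödel ¬ of 0.89 = 0 (operand ≠ 0)
(A & B) = min(0.89, 0.36) = 0.36
(~A -> (A & B)): 0 ≤ 0.36, so result = 1
~A: Gödel ¬ of 0.89 = 0 (operand ≠ 0)
((~A -> (A & B)) & ~A) = min(1, 0) = 0
(((~A -> (A & B)) & ~A) | B) = max(0, 0.36) = 0.36
~(((~A -> (A & B)) & ~A) | B): Gödel ¬ of 0.36 = 0 (operand ≠ 0)
((A -> (A -> B)) & ~(((~A -> (A & B)) & ~A) | B)) = min(0.36, 0) = 0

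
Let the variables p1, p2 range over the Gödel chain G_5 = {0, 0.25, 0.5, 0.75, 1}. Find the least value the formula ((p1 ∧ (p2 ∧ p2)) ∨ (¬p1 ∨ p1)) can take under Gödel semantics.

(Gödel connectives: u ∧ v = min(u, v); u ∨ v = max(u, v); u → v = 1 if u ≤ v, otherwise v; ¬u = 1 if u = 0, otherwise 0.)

0.25

The minimum is attained at p1 = 0.25, p2 = 0:
  (p2 ∧ p2) = min(0, 0) = 0
  (p1 ∧ (p2 ∧ p2)) = min(0.25, 0) = 0
  ¬p1: Gödel ¬ of 0.25 = 0 (operand ≠ 0)
  (¬p1 ∨ p1) = max(0, 0.25) = 0.25
  ((p1 ∧ (p2 ∧ p2)) ∨ (¬p1 ∨ p1)) = max(0, 0.25) = 0.25
Checking all 25 assignments confirms none give a value below 0.25.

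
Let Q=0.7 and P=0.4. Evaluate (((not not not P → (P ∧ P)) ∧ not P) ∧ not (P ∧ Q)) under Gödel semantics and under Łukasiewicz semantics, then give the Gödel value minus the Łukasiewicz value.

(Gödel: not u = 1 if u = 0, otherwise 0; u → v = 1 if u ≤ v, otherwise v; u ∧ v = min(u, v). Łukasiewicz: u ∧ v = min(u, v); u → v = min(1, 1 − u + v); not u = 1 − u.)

Gödel evaluation:
  not P: Gödel ¬ of 0.4 = 0 (operand ≠ 0)
  not not P: Gödel ¬ of 0 = 1 (operand is 0)
  not not not P: Gödel ¬ of 1 = 0 (operand ≠ 0)
  (P ∧ P) = min(0.4, 0.4) = 0.4
  (not not not P → (P ∧ P)): 0 ≤ 0.4, so result = 1
  not P: Gödel ¬ of 0.4 = 0 (operand ≠ 0)
  ((not not not P → (P ∧ P)) ∧ not P) = min(1, 0) = 0
  (P ∧ Q) = min(0.4, 0.7) = 0.4
  not (P ∧ Q): Gödel ¬ of 0.4 = 0 (operand ≠ 0)
  (((not not not P → (P ∧ P)) ∧ not P) ∧ not (P ∧ Q)) = min(0, 0) = 0
  Gödel value = 0
Łukasiewicz evaluation:
  not P: Łukasiewicz ¬ gives 1 − 0.4 = 0.6
  not not P: Łukasiewicz ¬ gives 1 − 0.6 = 0.4
  not not not P: Łukasiewicz ¬ gives 1 − 0.4 = 0.6
  (P ∧ P) = min(0.4, 0.4) = 0.4
  (not not not P → (P ∧ P)): min(1, 1 − 0.6 + 0.4) = 0.8
  not P: Łukasiewicz ¬ gives 1 − 0.4 = 0.6
  ((not not not P → (P ∧ P)) ∧ not P) = min(0.8, 0.6) = 0.6
  (P ∧ Q) = min(0.4, 0.7) = 0.4
  not (P ∧ Q): Łukasiewicz ¬ gives 1 − 0.4 = 0.6
  (((not not not P → (P ∧ P)) ∧ not P) ∧ not (P ∧ Q)) = min(0.6, 0.6) = 0.6
  Łukasiewicz value = 0.6
Difference: 0 − 0.6 = -0.60

-0.60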